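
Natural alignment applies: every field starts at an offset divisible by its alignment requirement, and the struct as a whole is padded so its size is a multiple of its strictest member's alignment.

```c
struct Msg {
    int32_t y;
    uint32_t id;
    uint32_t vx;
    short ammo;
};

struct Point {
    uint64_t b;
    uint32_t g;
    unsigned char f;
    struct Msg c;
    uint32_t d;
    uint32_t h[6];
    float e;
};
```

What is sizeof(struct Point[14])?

896

Msg: 0..4  y  (4B, 4-aligned); 4..8  id  (4B, 4-aligned); 8..12  vx  (4B, 4-aligned); 12..14  ammo  (2B, 2-aligned); 14..16  -- tail padding (2B); sizeof = 16, alignof = 4
0..8  b  (8B, 8-aligned)
8..12  g  (4B, 4-aligned)
12..13  f  (1B, 1-aligned)
13..16  -- padding (3B)
16..32  c  (16B, 4-aligned)
32..36  d  (4B, 4-aligned)
36..60  h  (24B, 4-aligned)
60..64  e  (4B, 4-aligned)
sizeof = 64, alignof = 8
array of 14: 14 × 64 = 896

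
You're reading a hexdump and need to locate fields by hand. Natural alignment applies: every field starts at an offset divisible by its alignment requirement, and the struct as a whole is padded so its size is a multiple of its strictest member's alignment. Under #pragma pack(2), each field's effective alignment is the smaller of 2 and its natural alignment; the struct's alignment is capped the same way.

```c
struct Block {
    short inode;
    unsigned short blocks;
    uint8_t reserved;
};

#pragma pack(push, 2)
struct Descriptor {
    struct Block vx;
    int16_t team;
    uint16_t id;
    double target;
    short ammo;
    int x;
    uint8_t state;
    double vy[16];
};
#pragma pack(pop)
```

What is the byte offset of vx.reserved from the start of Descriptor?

4

Block: 0..2  inode  (2B, 2-aligned); 2..4  blocks  (2B, 2-aligned); 4..5  reserved  (1B, 1-aligned); 5..6  -- tail padding (1B); sizeof = 6, alignof = 2
0..6  vx  (6B, 2-aligned)
within Block: reserved at 4
0 + 4 = 4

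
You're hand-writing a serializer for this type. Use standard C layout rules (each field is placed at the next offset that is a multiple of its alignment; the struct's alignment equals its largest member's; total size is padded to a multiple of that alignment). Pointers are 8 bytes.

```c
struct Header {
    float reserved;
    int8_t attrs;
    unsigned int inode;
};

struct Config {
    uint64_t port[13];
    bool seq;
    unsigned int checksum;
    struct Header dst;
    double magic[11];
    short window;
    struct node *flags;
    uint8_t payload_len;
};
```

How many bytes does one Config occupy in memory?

240 bytes

Header: @0: reserved [4B, align 4] → 4; @4: attrs [1B, align 1] → 5; +3 pad (align 4); @8: inode [4B, align 4] → 12; size 12, align 4
@0: port [104B, align 8] → 104
@104: seq [1B, align 1] → 105
+3 pad (align 4)
@108: checksum [4B, align 4] → 112
@112: dst [12B, align 4] → 124
+4 pad (align 8)
@128: magic [88B, align 8] → 216
@216: window [2B, align 2] → 218
+6 pad (align 8)
@224: flags [8B, align 8] → 232
@232: payload_len [1B, align 1] → 233
+7 tail pad (align 8)
size 240, align 8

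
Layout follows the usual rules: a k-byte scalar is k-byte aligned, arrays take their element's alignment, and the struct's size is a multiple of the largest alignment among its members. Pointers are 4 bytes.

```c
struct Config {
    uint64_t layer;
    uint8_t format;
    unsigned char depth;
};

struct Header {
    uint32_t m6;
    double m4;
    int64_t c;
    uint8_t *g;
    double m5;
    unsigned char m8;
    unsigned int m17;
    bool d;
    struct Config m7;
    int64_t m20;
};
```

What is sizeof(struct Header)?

80

Config: 0..8  layer  (8B, 8-aligned); 8..9  format  (1B, 1-aligned); 9..10  depth  (1B, 1-aligned); 10..16  -- tail padding (6B); sizeof = 16, alignof = 8
0..4  m6  (4B, 4-aligned)
4..8  -- padding (4B)
8..16  m4  (8B, 8-aligned)
16..24  c  (8B, 8-aligned)
24..28  g  (4B, 4-aligned)
28..32  -- padding (4B)
32..40  m5  (8B, 8-aligned)
40..41  m8  (1B, 1-aligned)
41..44  -- padding (3B)
44..48  m17  (4B, 4-aligned)
48..49  d  (1B, 1-aligned)
49..56  -- padding (7B)
56..72  m7  (16B, 8-aligned)
72..80  m20  (8B, 8-aligned)
sizeof = 80, alignof = 8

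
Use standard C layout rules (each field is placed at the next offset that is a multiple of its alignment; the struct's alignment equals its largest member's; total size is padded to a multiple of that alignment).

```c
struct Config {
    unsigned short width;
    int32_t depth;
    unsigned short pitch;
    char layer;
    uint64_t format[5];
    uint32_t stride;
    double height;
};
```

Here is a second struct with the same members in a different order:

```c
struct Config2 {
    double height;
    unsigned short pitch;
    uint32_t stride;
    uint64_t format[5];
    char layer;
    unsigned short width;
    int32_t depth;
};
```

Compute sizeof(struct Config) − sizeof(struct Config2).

8

0..2  width  (2B, 2-aligned)
2..4  -- padding (2B)
4..8  depth  (4B, 4-aligned)
8..10  pitch  (2B, 2-aligned)
10..11  layer  (1B, 1-aligned)
11..16  -- padding (5B)
16..56  format  (40B, 8-aligned)
56..60  stride  (4B, 4-aligned)
60..64  -- padding (4B)
64..72  height  (8B, 8-aligned)
sizeof = 72, alignof = 8
— Config2 —
0..8  height  (8B, 8-aligned)
8..10  pitch  (2B, 2-aligned)
10..12  -- padding (2B)
12..16  stride  (4B, 4-aligned)
16..56  format  (40B, 8-aligned)
56..57  layer  (1B, 1-aligned)
57..58  -- padding (1B)
58..60  width  (2B, 2-aligned)
60..64  depth  (4B, 4-aligned)
sizeof = 64, alignof = 8
72 − 64 = 8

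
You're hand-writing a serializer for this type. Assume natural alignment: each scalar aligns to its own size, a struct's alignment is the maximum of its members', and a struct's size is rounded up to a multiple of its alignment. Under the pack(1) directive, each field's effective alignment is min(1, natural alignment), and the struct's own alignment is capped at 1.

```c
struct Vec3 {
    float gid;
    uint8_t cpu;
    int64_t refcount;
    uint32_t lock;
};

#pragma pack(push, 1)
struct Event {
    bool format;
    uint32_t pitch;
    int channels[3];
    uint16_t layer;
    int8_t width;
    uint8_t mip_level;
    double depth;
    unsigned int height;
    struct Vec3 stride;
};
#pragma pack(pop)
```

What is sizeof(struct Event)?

57 bytes

Vec3: @0: gid [4B, align 4] → 4; @4: cpu [1B, align 1] → 5; +3 pad (align 8); @8: refcount [8B, align 8] → 16; @16: lock [4B, align 4] → 20; +4 tail pad (align 8); size 24, align 8
@0: format [1B, align 1] → 1
@1: pitch [4B, align 1] → 5
@5: channels [12B, align 1] → 17
@17: layer [2B, align 1] → 19
@19: width [1B, align 1] → 20
@20: mip_level [1B, align 1] → 21
@21: depth [8B, align 1] → 29
@29: height [4B, align 1] → 33
@33: stride [24B, align 1] → 57
size 57, align 1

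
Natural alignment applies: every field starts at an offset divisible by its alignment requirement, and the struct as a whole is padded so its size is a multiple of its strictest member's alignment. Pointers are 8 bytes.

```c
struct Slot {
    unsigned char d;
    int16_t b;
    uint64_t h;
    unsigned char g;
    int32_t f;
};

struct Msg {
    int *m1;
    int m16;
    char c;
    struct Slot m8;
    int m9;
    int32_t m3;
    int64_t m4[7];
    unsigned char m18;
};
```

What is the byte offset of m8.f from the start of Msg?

Slot: d at 0 (size 1, align 1) → ends 1; pad 1 to align 2 for b; b at 2 (size 2, align 2) → ends 4; pad 4 to align 8 for h; h at 8 (size 8, align 8) → ends 16; g at 16 (size 1, align 1) → ends 17; pad 3 to align 4 for f; f at 20 (size 4, align 4) → ends 24; total 24 bytes, alignment 8
m1 at 0 (size 8, align 8) → ends 8
m16 at 8 (size 4, align 4) → ends 12
c at 12 (size 1, align 1) → ends 13
pad 3 to align 8 for m8
m8 at 16 (size 24, align 8) → ends 40
within Slot: f at 20
16 + 20 = 36

36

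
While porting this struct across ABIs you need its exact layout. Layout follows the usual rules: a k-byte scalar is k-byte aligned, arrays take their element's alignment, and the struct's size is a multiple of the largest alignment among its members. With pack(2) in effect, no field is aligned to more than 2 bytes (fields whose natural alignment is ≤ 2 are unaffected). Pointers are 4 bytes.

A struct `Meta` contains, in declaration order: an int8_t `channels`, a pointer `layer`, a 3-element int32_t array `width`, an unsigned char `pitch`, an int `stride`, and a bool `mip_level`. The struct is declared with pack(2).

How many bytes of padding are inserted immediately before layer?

1

0..1  channels  (1B, 1-aligned)
1..2  -- padding (1B)
2..6  layer  (4B, 2-aligned)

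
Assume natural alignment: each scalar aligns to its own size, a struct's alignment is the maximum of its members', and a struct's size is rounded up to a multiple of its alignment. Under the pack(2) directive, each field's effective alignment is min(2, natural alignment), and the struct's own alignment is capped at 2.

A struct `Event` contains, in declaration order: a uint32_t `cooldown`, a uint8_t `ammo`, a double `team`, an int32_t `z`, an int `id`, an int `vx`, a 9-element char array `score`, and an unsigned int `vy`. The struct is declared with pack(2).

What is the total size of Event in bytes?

40

cooldown at 0 (size 4, align 2) → ends 4
ammo at 4 (size 1, align 1) → ends 5
pad 1 to align 2 for team
team at 6 (size 8, align 2) → ends 14
z at 14 (size 4, align 2) → ends 18
id at 18 (size 4, align 2) → ends 22
vx at 22 (size 4, align 2) → ends 26
score at 26 (size 9, align 1) → ends 35
pad 1 to align 2 for vy
vy at 36 (size 4, align 2) → ends 40
total 40 bytes, alignment 2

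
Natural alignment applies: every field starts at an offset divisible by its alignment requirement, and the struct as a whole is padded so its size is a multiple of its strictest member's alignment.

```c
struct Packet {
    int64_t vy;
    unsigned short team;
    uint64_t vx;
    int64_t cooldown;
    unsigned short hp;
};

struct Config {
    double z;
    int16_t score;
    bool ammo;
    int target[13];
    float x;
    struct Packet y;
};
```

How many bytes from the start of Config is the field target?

12

Packet: 0..8  vy  (8B, 8-aligned); 8..10  team  (2B, 2-aligned); 10..16  -- padding (6B); 16..24  vx  (8B, 8-aligned); 24..32  cooldown  (8B, 8-aligned); 32..34  hp  (2B, 2-aligned); 34..40  -- tail padding (6B); sizeof = 40, alignof = 8
0..8  z  (8B, 8-aligned)
8..10  score  (2B, 2-aligned)
10..11  ammo  (1B, 1-aligned)
11..12  -- padding (1B)
12..64  target  (52B, 4-aligned)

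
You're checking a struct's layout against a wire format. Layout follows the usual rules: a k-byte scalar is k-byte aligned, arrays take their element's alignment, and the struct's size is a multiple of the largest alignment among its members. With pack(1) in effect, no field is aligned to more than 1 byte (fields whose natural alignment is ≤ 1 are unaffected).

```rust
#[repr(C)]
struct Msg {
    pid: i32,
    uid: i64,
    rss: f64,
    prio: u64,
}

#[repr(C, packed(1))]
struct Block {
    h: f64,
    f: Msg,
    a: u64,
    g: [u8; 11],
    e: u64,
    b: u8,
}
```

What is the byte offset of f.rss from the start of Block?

24

Msg: @0: pid [4B, align 4] → 4; +4 pad (align 8); @8: uid [8B, align 8] → 16; @16: rss [8B, align 8] → 24; @24: prio [8B, align 8] → 32; size 32, align 8
@0: h [8B, align 1] → 8
@8: f [32B, align 1] → 40
within Msg: rss at 16
8 + 16 = 24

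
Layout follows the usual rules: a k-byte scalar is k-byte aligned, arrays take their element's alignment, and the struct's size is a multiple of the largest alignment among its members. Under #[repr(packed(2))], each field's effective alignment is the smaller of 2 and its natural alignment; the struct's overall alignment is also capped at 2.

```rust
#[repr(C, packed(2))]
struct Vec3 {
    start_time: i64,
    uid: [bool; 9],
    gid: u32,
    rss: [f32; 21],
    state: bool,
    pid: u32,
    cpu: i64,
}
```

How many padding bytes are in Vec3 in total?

2

@0: start_time [8B, align 2] → 8
@8: uid [9B, align 1] → 17
+1 pad (align 2)
@18: gid [4B, align 2] → 22
@22: rss [84B, align 2] → 106
@106: state [1B, align 1] → 107
+1 pad (align 2)
@108: pid [4B, align 2] → 112
@112: cpu [8B, align 2] → 120
size 120, align 2
data bytes 118, size 120 → padding 2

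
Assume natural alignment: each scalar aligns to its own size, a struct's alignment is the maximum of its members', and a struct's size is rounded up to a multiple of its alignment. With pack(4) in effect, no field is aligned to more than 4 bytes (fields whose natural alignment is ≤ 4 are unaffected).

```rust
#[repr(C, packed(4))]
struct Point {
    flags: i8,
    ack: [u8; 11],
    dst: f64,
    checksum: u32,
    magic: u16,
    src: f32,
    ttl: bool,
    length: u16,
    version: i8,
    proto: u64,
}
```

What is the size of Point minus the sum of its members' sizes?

6

@0: flags [1B, align 1] → 1
@1: ack [11B, align 1] → 12
@12: dst [8B, align 4] → 20
@20: checksum [4B, align 4] → 24
@24: magic [2B, align 2] → 26
+2 pad (align 4)
@28: src [4B, align 4] → 32
@32: ttl [1B, align 1] → 33
+1 pad (align 2)
@34: length [2B, align 2] → 36
@36: version [1B, align 1] → 37
+3 pad (align 4)
@40: proto [8B, align 4] → 48
size 48, align 4
data bytes 42, size 48 → padding 6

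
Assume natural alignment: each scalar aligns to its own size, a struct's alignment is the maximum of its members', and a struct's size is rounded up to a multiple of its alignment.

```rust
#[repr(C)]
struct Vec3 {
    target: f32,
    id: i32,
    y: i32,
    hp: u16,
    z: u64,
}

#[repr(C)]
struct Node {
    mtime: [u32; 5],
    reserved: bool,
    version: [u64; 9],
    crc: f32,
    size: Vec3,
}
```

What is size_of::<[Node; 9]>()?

1152

Vec3: 0..4  target  (4B, 4-aligned); 4..8  id  (4B, 4-aligned); 8..12  y  (4B, 4-aligned); 12..14  hp  (2B, 2-aligned); 14..16  -- padding (2B); 16..24  z  (8B, 8-aligned); sizeof = 24, alignof = 8
0..20  mtime  (20B, 4-aligned)
20..21  reserved  (1B, 1-aligned)
21..24  -- padding (3B)
24..96  version  (72B, 8-aligned)
96..100  crc  (4B, 4-aligned)
100..104  -- padding (4B)
104..128  size  (24B, 8-aligned)
sizeof = 128, alignof = 8
array of 9: 9 × 128 = 1152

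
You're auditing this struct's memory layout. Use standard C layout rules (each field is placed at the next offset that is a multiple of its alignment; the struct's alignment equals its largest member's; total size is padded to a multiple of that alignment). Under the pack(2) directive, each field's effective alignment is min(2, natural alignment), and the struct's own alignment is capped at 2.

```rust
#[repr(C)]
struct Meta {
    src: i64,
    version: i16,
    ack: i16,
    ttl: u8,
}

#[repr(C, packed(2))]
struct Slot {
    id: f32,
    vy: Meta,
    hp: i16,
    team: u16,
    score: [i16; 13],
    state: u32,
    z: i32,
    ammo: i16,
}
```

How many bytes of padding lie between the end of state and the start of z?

0

Meta: @0: src [8B, align 8] → 8; @8: version [2B, align 2] → 10; @10: ack [2B, align 2] → 12; @12: ttl [1B, align 1] → 13; +3 tail pad (align 8); size 16, align 8
@0: id [4B, align 2] → 4
@4: vy [16B, align 2] → 20
@20: hp [2B, align 2] → 22
@22: team [2B, align 2] → 24
@24: score [26B, align 2] → 50
@50: state [4B, align 2] → 54
@54: z [4B, align 2] → 58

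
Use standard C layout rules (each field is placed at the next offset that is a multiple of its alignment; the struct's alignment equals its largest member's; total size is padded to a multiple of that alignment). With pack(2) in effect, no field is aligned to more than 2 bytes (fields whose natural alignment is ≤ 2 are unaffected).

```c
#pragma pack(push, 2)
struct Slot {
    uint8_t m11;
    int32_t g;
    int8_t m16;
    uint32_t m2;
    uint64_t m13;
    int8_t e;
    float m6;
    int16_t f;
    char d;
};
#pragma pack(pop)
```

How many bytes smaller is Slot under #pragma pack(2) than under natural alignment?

natural layout:
  @0: m11 [1B, align 1] → 1
  +3 pad (align 4)
  @4: g [4B, align 4] → 8
  @8: m16 [1B, align 1] → 9
  +3 pad (align 4)
  @12: m2 [4B, align 4] → 16
  @16: m13 [8B, align 8] → 24
  @24: e [1B, align 1] → 25
  +3 pad (align 4)
  @28: m6 [4B, align 4] → 32
  @32: f [2B, align 2] → 34
  @34: d [1B, align 1] → 35
  +5 tail pad (align 8)
  size 40, align 8
packed(2) layout:
  @0: m11 [1B, align 1] → 1
  +1 pad (align 2)
  @2: g [4B, align 2] → 6
  @6: m16 [1B, align 1] → 7
  +1 pad (align 2)
  @8: m2 [4B, align 2] → 12
  @12: m13 [8B, align 2] → 20
  @20: e [1B, align 1] → 21
  +1 pad (align 2)
  @22: m6 [4B, align 2] → 26
  @26: f [2B, align 2] → 28
  @28: d [1B, align 1] → 29
  +1 tail pad (align 2)
  size 30, align 2
40 − 30 = 10

10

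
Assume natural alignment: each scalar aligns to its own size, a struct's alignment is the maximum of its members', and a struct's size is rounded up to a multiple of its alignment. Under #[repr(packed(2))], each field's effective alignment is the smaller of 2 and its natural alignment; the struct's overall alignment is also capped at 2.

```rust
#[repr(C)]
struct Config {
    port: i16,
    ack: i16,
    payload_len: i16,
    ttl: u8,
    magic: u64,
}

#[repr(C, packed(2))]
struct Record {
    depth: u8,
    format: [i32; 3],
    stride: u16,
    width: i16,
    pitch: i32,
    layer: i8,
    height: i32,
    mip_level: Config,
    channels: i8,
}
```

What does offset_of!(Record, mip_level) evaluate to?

Config: @0: port [2B, align 2] → 2; @2: ack [2B, align 2] → 4; @4: payload_len [2B, align 2] → 6; @6: ttl [1B, align 1] → 7; +1 pad (align 8); @8: magic [8B, align 8] → 16; size 16, align 8
@0: depth [1B, align 1] → 1
+1 pad (align 2)
@2: format [12B, align 2] → 14
@14: stride [2B, align 2] → 16
@16: width [2B, align 2] → 18
@18: pitch [4B, align 2] → 22
@22: layer [1B, align 1] → 23
+1 pad (align 2)
@24: height [4B, align 2] → 28
@28: mip_level [16B, align 2] → 44

28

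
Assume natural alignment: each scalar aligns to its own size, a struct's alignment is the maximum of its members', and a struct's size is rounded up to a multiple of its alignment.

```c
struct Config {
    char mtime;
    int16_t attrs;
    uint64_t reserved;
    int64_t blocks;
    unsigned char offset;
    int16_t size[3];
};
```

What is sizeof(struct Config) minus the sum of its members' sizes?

6

@0: mtime [1B, align 1] → 1
+1 pad (align 2)
@2: attrs [2B, align 2] → 4
+4 pad (align 8)
@8: reserved [8B, align 8] → 16
@16: blocks [8B, align 8] → 24
@24: offset [1B, align 1] → 25
+1 pad (align 2)
@26: size [6B, align 2] → 32
size 32, align 8
data bytes 26, size 32 → padding 6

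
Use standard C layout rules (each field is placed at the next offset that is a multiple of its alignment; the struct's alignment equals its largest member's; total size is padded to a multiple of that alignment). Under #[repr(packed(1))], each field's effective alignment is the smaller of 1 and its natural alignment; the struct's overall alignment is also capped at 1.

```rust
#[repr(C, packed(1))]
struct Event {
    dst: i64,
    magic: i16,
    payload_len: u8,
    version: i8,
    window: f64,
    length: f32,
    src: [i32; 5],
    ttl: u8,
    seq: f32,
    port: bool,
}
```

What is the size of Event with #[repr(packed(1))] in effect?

0..8  dst  (8B, 1-aligned)
8..10  magic  (2B, 1-aligned)
10..11  payload_len  (1B, 1-aligned)
11..12  version  (1B, 1-aligned)
12..20  window  (8B, 1-aligned)
20..24  length  (4B, 1-aligned)
24..44  src  (20B, 1-aligned)
44..45  ttl  (1B, 1-aligned)
45..49  seq  (4B, 1-aligned)
49..50  port  (1B, 1-aligned)
sizeof = 50, alignof = 1

50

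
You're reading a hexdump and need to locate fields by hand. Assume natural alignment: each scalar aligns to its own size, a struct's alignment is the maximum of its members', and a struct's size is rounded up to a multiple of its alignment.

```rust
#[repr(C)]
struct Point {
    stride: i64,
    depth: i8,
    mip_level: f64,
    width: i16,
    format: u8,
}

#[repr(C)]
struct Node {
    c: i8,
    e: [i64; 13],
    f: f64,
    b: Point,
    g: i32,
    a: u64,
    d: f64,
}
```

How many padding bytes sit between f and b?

Point: 0..8  stride  (8B, 8-aligned); 8..9  depth  (1B, 1-aligned); 9..16  -- padding (7B); 16..24  mip_level  (8B, 8-aligned); 24..26  width  (2B, 2-aligned); 26..27  format  (1B, 1-aligned); 27..32  -- tail padding (5B); sizeof = 32, alignof = 8
0..1  c  (1B, 1-aligned)
1..8  -- padding (7B)
8..112  e  (104B, 8-aligned)
112..120  f  (8B, 8-aligned)
120..152  b  (32B, 8-aligned)

0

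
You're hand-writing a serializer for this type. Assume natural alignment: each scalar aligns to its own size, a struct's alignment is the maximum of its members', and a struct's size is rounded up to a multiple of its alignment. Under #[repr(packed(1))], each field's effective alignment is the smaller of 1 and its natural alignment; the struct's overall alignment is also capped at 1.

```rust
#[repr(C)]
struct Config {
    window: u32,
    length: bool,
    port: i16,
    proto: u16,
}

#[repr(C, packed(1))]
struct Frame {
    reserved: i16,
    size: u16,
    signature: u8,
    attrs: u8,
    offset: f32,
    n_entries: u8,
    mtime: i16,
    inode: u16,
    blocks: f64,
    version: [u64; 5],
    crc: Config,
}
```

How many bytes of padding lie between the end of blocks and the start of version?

Config: window at 0 (size 4, align 4) → ends 4; length at 4 (size 1, align 1) → ends 5; pad 1 to align 2 for port; port at 6 (size 2, align 2) → ends 8; proto at 8 (size 2, align 2) → ends 10; tail pad 2 to reach multiple of 4; total 12 bytes, alignment 4
reserved at 0 (size 2, align 1) → ends 2
size at 2 (size 2, align 1) → ends 4
signature at 4 (size 1, align 1) → ends 5
attrs at 5 (size 1, align 1) → ends 6
offset at 6 (size 4, align 1) → ends 10
n_entries at 10 (size 1, align 1) → ends 11
mtime at 11 (size 2, align 1) → ends 13
inode at 13 (size 2, align 1) → ends 15
blocks at 15 (size 8, align 1) → ends 23
version at 23 (size 40, align 1) → ends 63

0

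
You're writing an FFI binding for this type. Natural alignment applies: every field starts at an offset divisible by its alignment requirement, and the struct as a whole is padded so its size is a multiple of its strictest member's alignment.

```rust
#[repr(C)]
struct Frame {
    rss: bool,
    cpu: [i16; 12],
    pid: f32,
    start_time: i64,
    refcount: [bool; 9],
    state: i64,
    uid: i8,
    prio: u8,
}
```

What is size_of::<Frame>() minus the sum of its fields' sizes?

16

@0: rss [1B, align 1] → 1
+1 pad (align 2)
@2: cpu [24B, align 2] → 26
+2 pad (align 4)
@28: pid [4B, align 4] → 32
@32: start_time [8B, align 8] → 40
@40: refcount [9B, align 1] → 49
+7 pad (align 8)
@56: state [8B, align 8] → 64
@64: uid [1B, align 1] → 65
@65: prio [1B, align 1] → 66
+6 tail pad (align 8)
size 72, align 8
data bytes 56, size 72 → padding 16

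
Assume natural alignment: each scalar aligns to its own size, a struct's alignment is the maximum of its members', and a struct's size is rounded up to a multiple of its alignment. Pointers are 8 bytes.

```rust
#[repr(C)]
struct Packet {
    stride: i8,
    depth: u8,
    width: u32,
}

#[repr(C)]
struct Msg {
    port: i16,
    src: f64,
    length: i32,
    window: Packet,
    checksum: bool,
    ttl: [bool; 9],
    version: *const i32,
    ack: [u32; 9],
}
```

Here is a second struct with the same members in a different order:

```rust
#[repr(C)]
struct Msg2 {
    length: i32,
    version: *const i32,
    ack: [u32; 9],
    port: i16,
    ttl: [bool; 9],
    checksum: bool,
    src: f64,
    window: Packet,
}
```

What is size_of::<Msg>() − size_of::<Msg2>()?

Packet: stride at 0 (size 1, align 1) → ends 1; depth at 1 (size 1, align 1) → ends 2; pad 2 to align 4 for width; width at 4 (size 4, align 4) → ends 8; total 8 bytes, alignment 4
port at 0 (size 2, align 2) → ends 2
pad 6 to align 8 for src
src at 8 (size 8, align 8) → ends 16
length at 16 (size 4, align 4) → ends 20
window at 20 (size 8, align 4) → ends 28
checksum at 28 (size 1, align 1) → ends 29
ttl at 29 (size 9, align 1) → ends 38
pad 2 to align 8 for version
version at 40 (size 8, align 8) → ends 48
ack at 48 (size 36, align 4) → ends 84
tail pad 4 to reach multiple of 8
total 88 bytes, alignment 8
— Msg2 —
length at 0 (size 4, align 4) → ends 4
pad 4 to align 8 for version
version at 8 (size 8, align 8) → ends 16
ack at 16 (size 36, align 4) → ends 52
port at 52 (size 2, align 2) → ends 54
ttl at 54 (size 9, align 1) → ends 63
checksum at 63 (size 1, align 1) → ends 64
src at 64 (size 8, align 8) → ends 72
window at 72 (size 8, align 4) → ends 80
total 80 bytes, alignment 8
88 − 80 = 8

8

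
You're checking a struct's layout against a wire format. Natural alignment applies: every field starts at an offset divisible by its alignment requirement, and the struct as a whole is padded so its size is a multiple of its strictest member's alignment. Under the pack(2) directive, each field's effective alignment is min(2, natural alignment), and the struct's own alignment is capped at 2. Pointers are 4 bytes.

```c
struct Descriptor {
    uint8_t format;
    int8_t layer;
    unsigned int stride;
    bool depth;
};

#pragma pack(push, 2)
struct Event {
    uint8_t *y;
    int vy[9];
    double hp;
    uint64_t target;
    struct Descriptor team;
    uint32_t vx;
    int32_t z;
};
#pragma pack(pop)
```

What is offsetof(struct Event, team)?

Descriptor: @0: format [1B, align 1] → 1; @1: layer [1B, align 1] → 2; +2 pad (align 4); @4: stride [4B, align 4] → 8; @8: depth [1B, align 1] → 9; +3 tail pad (align 4); size 12, align 4
@0: y [4B, align 2] → 4
@4: vy [36B, align 2] → 40
@40: hp [8B, align 2] → 48
@48: target [8B, align 2] → 56
@56: team [12B, align 2] → 68

56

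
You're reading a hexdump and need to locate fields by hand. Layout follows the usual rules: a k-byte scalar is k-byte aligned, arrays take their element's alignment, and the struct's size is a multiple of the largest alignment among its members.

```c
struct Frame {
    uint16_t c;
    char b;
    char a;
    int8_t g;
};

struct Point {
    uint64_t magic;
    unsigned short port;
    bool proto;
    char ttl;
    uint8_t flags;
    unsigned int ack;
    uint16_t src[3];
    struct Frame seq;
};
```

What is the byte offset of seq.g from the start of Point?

Frame: 0..2  c  (2B, 2-aligned); 2..3  b  (1B, 1-aligned); 3..4  a  (1B, 1-aligned); 4..5  g  (1B, 1-aligned); 5..6  -- tail padding (1B); sizeof = 6, alignof = 2
0..8  magic  (8B, 8-aligned)
8..10  port  (2B, 2-aligned)
10..11  proto  (1B, 1-aligned)
11..12  ttl  (1B, 1-aligned)
12..13  flags  (1B, 1-aligned)
13..16  -- padding (3B)
16..20  ack  (4B, 4-aligned)
20..26  src  (6B, 2-aligned)
26..32  seq  (6B, 2-aligned)
within Frame: g at 4
26 + 4 = 30

30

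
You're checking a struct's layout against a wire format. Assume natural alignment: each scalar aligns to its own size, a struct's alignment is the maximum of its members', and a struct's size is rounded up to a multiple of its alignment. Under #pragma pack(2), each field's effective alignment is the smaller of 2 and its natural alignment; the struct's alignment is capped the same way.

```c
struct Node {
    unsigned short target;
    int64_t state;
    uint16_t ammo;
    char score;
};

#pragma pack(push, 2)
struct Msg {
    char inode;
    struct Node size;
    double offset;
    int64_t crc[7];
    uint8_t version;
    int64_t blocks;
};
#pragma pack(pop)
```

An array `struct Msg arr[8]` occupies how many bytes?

800

Node: @0: target [2B, align 2] → 2; +6 pad (align 8); @8: state [8B, align 8] → 16; @16: ammo [2B, align 2] → 18; @18: score [1B, align 1] → 19; +5 tail pad (align 8); size 24, align 8
@0: inode [1B, align 1] → 1
+1 pad (align 2)
@2: size [24B, align 2] → 26
@26: offset [8B, align 2] → 34
@34: crc [56B, align 2] → 90
@90: version [1B, align 1] → 91
+1 pad (align 2)
@92: blocks [8B, align 2] → 100
size 100, align 2
array of 8: 8 × 100 = 800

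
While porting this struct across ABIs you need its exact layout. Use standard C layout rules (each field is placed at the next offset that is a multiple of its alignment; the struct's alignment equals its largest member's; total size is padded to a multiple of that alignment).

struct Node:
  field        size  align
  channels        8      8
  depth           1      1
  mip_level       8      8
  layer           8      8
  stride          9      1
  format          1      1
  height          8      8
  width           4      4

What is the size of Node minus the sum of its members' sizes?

channels at 0 (size 8, align 8) → ends 8
depth at 8 (size 1, align 1) → ends 9
pad 7 to align 8 for mip_level
mip_level at 16 (size 8, align 8) → ends 24
layer at 24 (size 8, align 8) → ends 32
stride at 32 (size 9, align 1) → ends 41
format at 41 (size 1, align 1) → ends 42
pad 6 to align 8 for height
height at 48 (size 8, align 8) → ends 56
width at 56 (size 4, align 4) → ends 60
tail pad 4 to reach multiple of 8
total 64 bytes, alignment 8
data bytes 47, size 64 → padding 17

17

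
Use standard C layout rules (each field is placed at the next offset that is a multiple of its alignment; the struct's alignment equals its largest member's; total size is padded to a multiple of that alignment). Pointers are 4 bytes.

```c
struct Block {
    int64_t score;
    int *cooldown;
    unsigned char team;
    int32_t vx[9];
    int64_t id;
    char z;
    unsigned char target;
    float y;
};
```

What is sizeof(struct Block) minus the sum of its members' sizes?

score at 0 (size 8, align 8) → ends 8
cooldown at 8 (size 4, align 4) → ends 12
team at 12 (size 1, align 1) → ends 13
pad 3 to align 4 for vx
vx at 16 (size 36, align 4) → ends 52
pad 4 to align 8 for id
id at 56 (size 8, align 8) → ends 64
z at 64 (size 1, align 1) → ends 65
target at 65 (size 1, align 1) → ends 66
pad 2 to align 4 for y
y at 68 (size 4, align 4) → ends 72
total 72 bytes, alignment 8
data bytes 63, size 72 → padding 9

9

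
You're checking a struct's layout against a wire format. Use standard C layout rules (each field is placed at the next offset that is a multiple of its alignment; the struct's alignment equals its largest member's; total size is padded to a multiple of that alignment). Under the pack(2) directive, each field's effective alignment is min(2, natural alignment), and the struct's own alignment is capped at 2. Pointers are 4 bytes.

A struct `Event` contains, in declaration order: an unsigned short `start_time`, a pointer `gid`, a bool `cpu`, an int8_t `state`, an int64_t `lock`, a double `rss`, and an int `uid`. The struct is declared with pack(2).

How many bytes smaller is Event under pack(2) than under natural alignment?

natural layout:
  0..2  start_time  (2B, 2-aligned)
  2..4  -- padding (2B)
  4..8  gid  (4B, 4-aligned)
  8..9  cpu  (1B, 1-aligned)
  9..10  state  (1B, 1-aligned)
  10..16  -- padding (6B)
  16..24  lock  (8B, 8-aligned)
  24..32  rss  (8B, 8-aligned)
  32..36  uid  (4B, 4-aligned)
  36..40  -- tail padding (4B)
  sizeof = 40, alignof = 8
packed(2) layout:
  0..2  start_time  (2B, 2-aligned)
  2..6  gid  (4B, 2-aligned)
  6..7  cpu  (1B, 1-aligned)
  7..8  state  (1B, 1-aligned)
  8..16  lock  (8B, 2-aligned)
  16..24  rss  (8B, 2-aligned)
  24..28  uid  (4B, 2-aligned)
  sizeof = 28, alignof = 2
40 − 28 = 12

12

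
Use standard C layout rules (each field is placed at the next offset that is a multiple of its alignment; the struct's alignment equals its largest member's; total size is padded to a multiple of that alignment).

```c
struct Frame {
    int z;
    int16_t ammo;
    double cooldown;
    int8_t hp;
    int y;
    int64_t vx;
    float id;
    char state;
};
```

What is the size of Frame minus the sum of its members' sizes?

8

0..4  z  (4B, 4-aligned)
4..6  ammo  (2B, 2-aligned)
6..8  -- padding (2B)
8..16  cooldown  (8B, 8-aligned)
16..17  hp  (1B, 1-aligned)
17..20  -- padding (3B)
20..24  y  (4B, 4-aligned)
24..32  vx  (8B, 8-aligned)
32..36  id  (4B, 4-aligned)
36..37  state  (1B, 1-aligned)
37..40  -- tail padding (3B)
sizeof = 40, alignof = 8
data bytes 32, size 40 → padding 8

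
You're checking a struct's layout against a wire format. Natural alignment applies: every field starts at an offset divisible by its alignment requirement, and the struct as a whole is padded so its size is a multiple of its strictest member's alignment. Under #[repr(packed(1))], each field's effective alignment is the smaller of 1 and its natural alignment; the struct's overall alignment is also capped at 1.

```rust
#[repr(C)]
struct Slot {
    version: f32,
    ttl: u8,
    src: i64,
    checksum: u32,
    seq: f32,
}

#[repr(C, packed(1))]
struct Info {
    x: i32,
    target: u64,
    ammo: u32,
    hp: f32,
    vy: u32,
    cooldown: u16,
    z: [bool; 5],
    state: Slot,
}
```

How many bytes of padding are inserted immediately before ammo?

0

Slot: @0: version [4B, align 4] → 4; @4: ttl [1B, align 1] → 5; +3 pad (align 8); @8: src [8B, align 8] → 16; @16: checksum [4B, align 4] → 20; @20: seq [4B, align 4] → 24; size 24, align 8
@0: x [4B, align 1] → 4
@4: target [8B, align 1] → 12
@12: ammo [4B, align 1] → 16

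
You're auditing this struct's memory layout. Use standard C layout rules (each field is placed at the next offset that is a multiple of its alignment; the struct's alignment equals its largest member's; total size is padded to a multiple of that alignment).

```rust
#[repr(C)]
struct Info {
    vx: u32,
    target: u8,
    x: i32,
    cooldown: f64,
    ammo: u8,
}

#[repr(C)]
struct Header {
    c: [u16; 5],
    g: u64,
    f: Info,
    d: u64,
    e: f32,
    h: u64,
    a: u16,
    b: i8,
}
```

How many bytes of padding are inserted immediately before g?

Info: vx at 0 (size 4, align 4) → ends 4; target at 4 (size 1, align 1) → ends 5; pad 3 to align 4 for x; x at 8 (size 4, align 4) → ends 12; pad 4 to align 8 for cooldown; cooldown at 16 (size 8, align 8) → ends 24; ammo at 24 (size 1, align 1) → ends 25; tail pad 7 to reach multiple of 8; total 32 bytes, alignment 8
c at 0 (size 10, align 2) → ends 10
pad 6 to align 8 for g
g at 16 (size 8, align 8) → ends 24

6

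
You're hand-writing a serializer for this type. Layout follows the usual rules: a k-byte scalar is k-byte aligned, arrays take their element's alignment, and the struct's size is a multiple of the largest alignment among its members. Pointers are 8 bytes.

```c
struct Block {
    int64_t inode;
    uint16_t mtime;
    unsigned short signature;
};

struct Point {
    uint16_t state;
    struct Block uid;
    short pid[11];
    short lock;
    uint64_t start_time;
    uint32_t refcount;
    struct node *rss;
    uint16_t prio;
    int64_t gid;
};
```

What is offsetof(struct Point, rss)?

Block: @0: inode [8B, align 8] → 8; @8: mtime [2B, align 2] → 10; @10: signature [2B, align 2] → 12; +4 tail pad (align 8); size 16, align 8
@0: state [2B, align 2] → 2
+6 pad (align 8)
@8: uid [16B, align 8] → 24
@24: pid [22B, align 2] → 46
@46: lock [2B, align 2] → 48
@48: start_time [8B, align 8] → 56
@56: refcount [4B, align 4] → 60
+4 pad (align 8)
@64: rss [8B, align 8] → 72

64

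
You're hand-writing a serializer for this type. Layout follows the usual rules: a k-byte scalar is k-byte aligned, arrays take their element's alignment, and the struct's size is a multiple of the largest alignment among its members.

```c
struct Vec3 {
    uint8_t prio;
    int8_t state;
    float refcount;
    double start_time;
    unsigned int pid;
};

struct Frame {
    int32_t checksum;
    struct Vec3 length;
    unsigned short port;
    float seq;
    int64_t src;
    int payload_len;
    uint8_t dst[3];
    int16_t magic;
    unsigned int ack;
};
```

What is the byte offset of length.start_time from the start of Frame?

Vec3: 0..1  prio  (1B, 1-aligned); 1..2  state  (1B, 1-aligned); 2..4  -- padding (2B); 4..8  refcount  (4B, 4-aligned); 8..16  start_time  (8B, 8-aligned); 16..20  pid  (4B, 4-aligned); 20..24  -- tail padding (4B); sizeof = 24, alignof = 8
0..4  checksum  (4B, 4-aligned)
4..8  -- padding (4B)
8..32  length  (24B, 8-aligned)
within Vec3: start_time at 8
8 + 8 = 16

16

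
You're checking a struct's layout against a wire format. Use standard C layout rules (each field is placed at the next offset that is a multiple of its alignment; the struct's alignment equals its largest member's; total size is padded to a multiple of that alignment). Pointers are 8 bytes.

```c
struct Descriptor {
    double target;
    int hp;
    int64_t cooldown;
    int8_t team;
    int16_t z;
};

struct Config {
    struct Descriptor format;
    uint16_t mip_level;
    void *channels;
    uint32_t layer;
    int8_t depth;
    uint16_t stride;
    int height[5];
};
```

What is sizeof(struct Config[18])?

1440

Descriptor: 0..8  target  (8B, 8-aligned); 8..12  hp  (4B, 4-aligned); 12..16  -- padding (4B); 16..24  cooldown  (8B, 8-aligned); 24..25  team  (1B, 1-aligned); 25..26  -- padding (1B); 26..28  z  (2B, 2-aligned); 28..32  -- tail padding (4B); sizeof = 32, alignof = 8
0..32  format  (32B, 8-aligned)
32..34  mip_level  (2B, 2-aligned)
34..40  -- padding (6B)
40..48  channels  (8B, 8-aligned)
48..52  layer  (4B, 4-aligned)
52..53  depth  (1B, 1-aligned)
53..54  -- padding (1B)
54..56  stride  (2B, 2-aligned)
56..76  height  (20B, 4-aligned)
76..80  -- tail padding (4B)
sizeof = 80, alignof = 8
array of 18: 18 × 80 = 1440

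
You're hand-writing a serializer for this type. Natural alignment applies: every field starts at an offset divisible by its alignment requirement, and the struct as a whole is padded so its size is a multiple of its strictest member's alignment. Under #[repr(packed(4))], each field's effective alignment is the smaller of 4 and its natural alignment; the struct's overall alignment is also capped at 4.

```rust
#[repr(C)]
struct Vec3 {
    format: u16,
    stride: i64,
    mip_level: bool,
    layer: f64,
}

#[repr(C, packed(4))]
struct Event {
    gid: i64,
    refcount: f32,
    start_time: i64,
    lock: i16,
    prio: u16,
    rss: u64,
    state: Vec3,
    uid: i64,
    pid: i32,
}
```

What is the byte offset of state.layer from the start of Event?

56

Vec3: format at 0 (size 2, align 2) → ends 2; pad 6 to align 8 for stride; stride at 8 (size 8, align 8) → ends 16; mip_level at 16 (size 1, align 1) → ends 17; pad 7 to align 8 for layer; layer at 24 (size 8, align 8) → ends 32; total 32 bytes, alignment 8
gid at 0 (size 8, align 4) → ends 8
refcount at 8 (size 4, align 4) → ends 12
start_time at 12 (size 8, align 4) → ends 20
lock at 20 (size 2, align 2) → ends 22
prio at 22 (size 2, align 2) → ends 24
rss at 24 (size 8, align 4) → ends 32
state at 32 (size 32, align 4) → ends 64
within Vec3: layer at 24
32 + 24 = 56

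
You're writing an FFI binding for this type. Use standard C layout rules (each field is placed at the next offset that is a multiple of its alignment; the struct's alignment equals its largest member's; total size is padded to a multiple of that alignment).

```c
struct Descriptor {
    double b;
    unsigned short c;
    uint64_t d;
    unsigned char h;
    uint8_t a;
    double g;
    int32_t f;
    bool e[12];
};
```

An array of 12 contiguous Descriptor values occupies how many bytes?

@0: b [8B, align 8] → 8
@8: c [2B, align 2] → 10
+6 pad (align 8)
@16: d [8B, align 8] → 24
@24: h [1B, align 1] → 25
@25: a [1B, align 1] → 26
+6 pad (align 8)
@32: g [8B, align 8] → 40
@40: f [4B, align 4] → 44
@44: e [12B, align 1] → 56
size 56, align 8
array of 12: 12 × 56 = 672

672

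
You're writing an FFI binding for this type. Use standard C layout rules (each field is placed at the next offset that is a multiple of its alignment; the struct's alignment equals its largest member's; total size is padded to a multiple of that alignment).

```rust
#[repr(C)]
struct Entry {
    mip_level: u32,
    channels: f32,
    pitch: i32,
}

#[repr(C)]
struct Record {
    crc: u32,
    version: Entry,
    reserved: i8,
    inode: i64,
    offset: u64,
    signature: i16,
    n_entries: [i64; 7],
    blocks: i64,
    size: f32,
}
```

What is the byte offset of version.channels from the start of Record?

8

Entry: @0: mip_level [4B, align 4] → 4; @4: channels [4B, align 4] → 8; @8: pitch [4B, align 4] → 12; size 12, align 4
@0: crc [4B, align 4] → 4
@4: version [12B, align 4] → 16
within Entry: channels at 4
4 + 4 = 8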